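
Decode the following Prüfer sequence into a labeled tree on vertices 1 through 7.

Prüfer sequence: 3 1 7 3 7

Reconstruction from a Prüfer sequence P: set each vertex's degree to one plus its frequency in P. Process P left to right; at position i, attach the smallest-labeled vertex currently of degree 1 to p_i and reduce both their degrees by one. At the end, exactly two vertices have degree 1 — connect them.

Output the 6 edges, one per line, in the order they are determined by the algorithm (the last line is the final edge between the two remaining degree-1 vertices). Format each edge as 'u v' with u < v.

Answer: 2 3
1 4
1 7
3 5
3 7
6 7

Derivation:
Initial degrees: {1:2, 2:1, 3:3, 4:1, 5:1, 6:1, 7:3}
Step 1: smallest deg-1 vertex = 2, p_1 = 3. Add edge {2,3}. Now deg[2]=0, deg[3]=2.
Step 2: smallest deg-1 vertex = 4, p_2 = 1. Add edge {1,4}. Now deg[4]=0, deg[1]=1.
Step 3: smallest deg-1 vertex = 1, p_3 = 7. Add edge {1,7}. Now deg[1]=0, deg[7]=2.
Step 4: smallest deg-1 vertex = 5, p_4 = 3. Add edge {3,5}. Now deg[5]=0, deg[3]=1.
Step 5: smallest deg-1 vertex = 3, p_5 = 7. Add edge {3,7}. Now deg[3]=0, deg[7]=1.
Final: two remaining deg-1 vertices are 6, 7. Add edge {6,7}.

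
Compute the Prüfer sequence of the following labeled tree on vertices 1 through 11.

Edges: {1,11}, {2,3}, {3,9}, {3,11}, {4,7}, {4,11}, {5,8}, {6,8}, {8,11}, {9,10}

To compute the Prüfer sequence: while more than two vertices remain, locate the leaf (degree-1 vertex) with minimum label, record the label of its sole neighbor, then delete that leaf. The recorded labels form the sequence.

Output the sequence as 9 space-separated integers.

Answer: 11 3 8 8 4 11 11 9 3

Derivation:
Step 1: leaves = {1,2,5,6,7,10}. Remove smallest leaf 1, emit neighbor 11.
Step 2: leaves = {2,5,6,7,10}. Remove smallest leaf 2, emit neighbor 3.
Step 3: leaves = {5,6,7,10}. Remove smallest leaf 5, emit neighbor 8.
Step 4: leaves = {6,7,10}. Remove smallest leaf 6, emit neighbor 8.
Step 5: leaves = {7,8,10}. Remove smallest leaf 7, emit neighbor 4.
Step 6: leaves = {4,8,10}. Remove smallest leaf 4, emit neighbor 11.
Step 7: leaves = {8,10}. Remove smallest leaf 8, emit neighbor 11.
Step 8: leaves = {10,11}. Remove smallest leaf 10, emit neighbor 9.
Step 9: leaves = {9,11}. Remove smallest leaf 9, emit neighbor 3.
Done: 2 vertices remain (3, 11). Sequence = [11 3 8 8 4 11 11 9 3]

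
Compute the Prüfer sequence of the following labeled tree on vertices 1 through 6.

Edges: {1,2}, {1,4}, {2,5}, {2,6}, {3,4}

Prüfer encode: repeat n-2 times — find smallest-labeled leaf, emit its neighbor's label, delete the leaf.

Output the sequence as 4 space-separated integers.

Step 1: leaves = {3,5,6}. Remove smallest leaf 3, emit neighbor 4.
Step 2: leaves = {4,5,6}. Remove smallest leaf 4, emit neighbor 1.
Step 3: leaves = {1,5,6}. Remove smallest leaf 1, emit neighbor 2.
Step 4: leaves = {5,6}. Remove smallest leaf 5, emit neighbor 2.
Done: 2 vertices remain (2, 6). Sequence = [4 1 2 2]

Answer: 4 1 2 2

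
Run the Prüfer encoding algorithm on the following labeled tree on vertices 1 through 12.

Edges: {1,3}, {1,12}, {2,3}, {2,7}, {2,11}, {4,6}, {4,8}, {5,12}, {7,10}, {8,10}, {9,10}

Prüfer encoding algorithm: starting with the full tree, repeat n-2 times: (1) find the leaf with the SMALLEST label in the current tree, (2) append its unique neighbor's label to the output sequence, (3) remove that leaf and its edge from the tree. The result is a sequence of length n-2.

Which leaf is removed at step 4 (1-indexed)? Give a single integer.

Answer: 8

Derivation:
Step 1: current leaves = {5,6,9,11}. Remove leaf 5 (neighbor: 12).
Step 2: current leaves = {6,9,11,12}. Remove leaf 6 (neighbor: 4).
Step 3: current leaves = {4,9,11,12}. Remove leaf 4 (neighbor: 8).
Step 4: current leaves = {8,9,11,12}. Remove leaf 8 (neighbor: 10).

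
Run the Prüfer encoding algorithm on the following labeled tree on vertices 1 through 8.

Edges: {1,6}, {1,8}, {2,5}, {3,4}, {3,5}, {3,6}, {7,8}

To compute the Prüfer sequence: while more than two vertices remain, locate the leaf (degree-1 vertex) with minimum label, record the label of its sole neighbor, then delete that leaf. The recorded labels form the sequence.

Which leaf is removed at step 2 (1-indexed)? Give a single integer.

Answer: 4

Derivation:
Step 1: current leaves = {2,4,7}. Remove leaf 2 (neighbor: 5).
Step 2: current leaves = {4,5,7}. Remove leaf 4 (neighbor: 3).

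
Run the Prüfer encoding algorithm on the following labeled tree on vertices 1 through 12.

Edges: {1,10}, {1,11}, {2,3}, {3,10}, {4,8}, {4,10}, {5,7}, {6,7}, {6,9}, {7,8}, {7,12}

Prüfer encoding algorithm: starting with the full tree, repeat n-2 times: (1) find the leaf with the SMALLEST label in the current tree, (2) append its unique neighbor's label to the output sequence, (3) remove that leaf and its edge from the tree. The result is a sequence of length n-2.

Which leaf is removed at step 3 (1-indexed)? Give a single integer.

Step 1: current leaves = {2,5,9,11,12}. Remove leaf 2 (neighbor: 3).
Step 2: current leaves = {3,5,9,11,12}. Remove leaf 3 (neighbor: 10).
Step 3: current leaves = {5,9,11,12}. Remove leaf 5 (neighbor: 7).

Answer: 5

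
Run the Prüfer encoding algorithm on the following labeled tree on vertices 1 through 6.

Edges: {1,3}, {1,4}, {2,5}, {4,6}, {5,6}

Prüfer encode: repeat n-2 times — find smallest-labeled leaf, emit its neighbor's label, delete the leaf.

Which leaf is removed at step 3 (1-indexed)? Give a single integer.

Answer: 1

Derivation:
Step 1: current leaves = {2,3}. Remove leaf 2 (neighbor: 5).
Step 2: current leaves = {3,5}. Remove leaf 3 (neighbor: 1).
Step 3: current leaves = {1,5}. Remove leaf 1 (neighbor: 4).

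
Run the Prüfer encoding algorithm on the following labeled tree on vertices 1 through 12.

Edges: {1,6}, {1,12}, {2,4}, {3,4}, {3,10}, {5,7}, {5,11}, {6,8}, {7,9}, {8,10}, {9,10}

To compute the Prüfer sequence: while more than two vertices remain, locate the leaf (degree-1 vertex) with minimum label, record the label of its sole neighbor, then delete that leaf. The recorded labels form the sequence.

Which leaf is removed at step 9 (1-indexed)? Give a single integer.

Answer: 8

Derivation:
Step 1: current leaves = {2,11,12}. Remove leaf 2 (neighbor: 4).
Step 2: current leaves = {4,11,12}. Remove leaf 4 (neighbor: 3).
Step 3: current leaves = {3,11,12}. Remove leaf 3 (neighbor: 10).
Step 4: current leaves = {11,12}. Remove leaf 11 (neighbor: 5).
Step 5: current leaves = {5,12}. Remove leaf 5 (neighbor: 7).
Step 6: current leaves = {7,12}. Remove leaf 7 (neighbor: 9).
Step 7: current leaves = {9,12}. Remove leaf 9 (neighbor: 10).
Step 8: current leaves = {10,12}. Remove leaf 10 (neighbor: 8).
Step 9: current leaves = {8,12}. Remove leaf 8 (neighbor: 6).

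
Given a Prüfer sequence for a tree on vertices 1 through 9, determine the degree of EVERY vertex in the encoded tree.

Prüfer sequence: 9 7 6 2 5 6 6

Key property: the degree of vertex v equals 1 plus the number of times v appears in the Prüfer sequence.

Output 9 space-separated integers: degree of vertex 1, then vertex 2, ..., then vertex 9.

Answer: 1 2 1 1 2 4 2 1 2

Derivation:
p_1 = 9: count[9] becomes 1
p_2 = 7: count[7] becomes 1
p_3 = 6: count[6] becomes 1
p_4 = 2: count[2] becomes 1
p_5 = 5: count[5] becomes 1
p_6 = 6: count[6] becomes 2
p_7 = 6: count[6] becomes 3
Degrees (1 + count): deg[1]=1+0=1, deg[2]=1+1=2, deg[3]=1+0=1, deg[4]=1+0=1, deg[5]=1+1=2, deg[6]=1+3=4, deg[7]=1+1=2, deg[8]=1+0=1, deg[9]=1+1=2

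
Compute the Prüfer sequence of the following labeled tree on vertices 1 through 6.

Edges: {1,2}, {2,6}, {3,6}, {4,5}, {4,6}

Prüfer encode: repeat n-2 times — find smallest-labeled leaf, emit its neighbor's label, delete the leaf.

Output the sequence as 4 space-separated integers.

Step 1: leaves = {1,3,5}. Remove smallest leaf 1, emit neighbor 2.
Step 2: leaves = {2,3,5}. Remove smallest leaf 2, emit neighbor 6.
Step 3: leaves = {3,5}. Remove smallest leaf 3, emit neighbor 6.
Step 4: leaves = {5,6}. Remove smallest leaf 5, emit neighbor 4.
Done: 2 vertices remain (4, 6). Sequence = [2 6 6 4]

Answer: 2 6 6 4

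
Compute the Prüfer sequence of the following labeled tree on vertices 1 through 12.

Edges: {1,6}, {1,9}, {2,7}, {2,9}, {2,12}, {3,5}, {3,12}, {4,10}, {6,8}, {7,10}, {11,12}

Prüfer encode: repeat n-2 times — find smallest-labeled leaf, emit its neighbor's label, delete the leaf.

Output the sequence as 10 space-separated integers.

Step 1: leaves = {4,5,8,11}. Remove smallest leaf 4, emit neighbor 10.
Step 2: leaves = {5,8,10,11}. Remove smallest leaf 5, emit neighbor 3.
Step 3: leaves = {3,8,10,11}. Remove smallest leaf 3, emit neighbor 12.
Step 4: leaves = {8,10,11}. Remove smallest leaf 8, emit neighbor 6.
Step 5: leaves = {6,10,11}. Remove smallest leaf 6, emit neighbor 1.
Step 6: leaves = {1,10,11}. Remove smallest leaf 1, emit neighbor 9.
Step 7: leaves = {9,10,11}. Remove smallest leaf 9, emit neighbor 2.
Step 8: leaves = {10,11}. Remove smallest leaf 10, emit neighbor 7.
Step 9: leaves = {7,11}. Remove smallest leaf 7, emit neighbor 2.
Step 10: leaves = {2,11}. Remove smallest leaf 2, emit neighbor 12.
Done: 2 vertices remain (11, 12). Sequence = [10 3 12 6 1 9 2 7 2 12]

Answer: 10 3 12 6 1 9 2 7 2 12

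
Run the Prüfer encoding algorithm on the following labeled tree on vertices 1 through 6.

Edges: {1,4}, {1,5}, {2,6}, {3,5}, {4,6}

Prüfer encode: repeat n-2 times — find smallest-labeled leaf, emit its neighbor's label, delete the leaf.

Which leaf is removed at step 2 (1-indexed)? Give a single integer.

Answer: 3

Derivation:
Step 1: current leaves = {2,3}. Remove leaf 2 (neighbor: 6).
Step 2: current leaves = {3,6}. Remove leaf 3 (neighbor: 5).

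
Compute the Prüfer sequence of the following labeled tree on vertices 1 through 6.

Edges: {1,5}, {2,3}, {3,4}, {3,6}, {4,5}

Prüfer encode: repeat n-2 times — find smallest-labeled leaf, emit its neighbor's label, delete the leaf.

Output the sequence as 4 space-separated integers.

Step 1: leaves = {1,2,6}. Remove smallest leaf 1, emit neighbor 5.
Step 2: leaves = {2,5,6}. Remove smallest leaf 2, emit neighbor 3.
Step 3: leaves = {5,6}. Remove smallest leaf 5, emit neighbor 4.
Step 4: leaves = {4,6}. Remove smallest leaf 4, emit neighbor 3.
Done: 2 vertices remain (3, 6). Sequence = [5 3 4 3]

Answer: 5 3 4 3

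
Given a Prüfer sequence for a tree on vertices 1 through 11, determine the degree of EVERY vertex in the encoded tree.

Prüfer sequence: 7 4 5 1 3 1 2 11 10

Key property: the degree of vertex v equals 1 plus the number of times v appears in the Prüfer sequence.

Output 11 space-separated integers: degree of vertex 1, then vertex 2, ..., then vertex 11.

p_1 = 7: count[7] becomes 1
p_2 = 4: count[4] becomes 1
p_3 = 5: count[5] becomes 1
p_4 = 1: count[1] becomes 1
p_5 = 3: count[3] becomes 1
p_6 = 1: count[1] becomes 2
p_7 = 2: count[2] becomes 1
p_8 = 11: count[11] becomes 1
p_9 = 10: count[10] becomes 1
Degrees (1 + count): deg[1]=1+2=3, deg[2]=1+1=2, deg[3]=1+1=2, deg[4]=1+1=2, deg[5]=1+1=2, deg[6]=1+0=1, deg[7]=1+1=2, deg[8]=1+0=1, deg[9]=1+0=1, deg[10]=1+1=2, deg[11]=1+1=2

Answer: 3 2 2 2 2 1 2 1 1 2 2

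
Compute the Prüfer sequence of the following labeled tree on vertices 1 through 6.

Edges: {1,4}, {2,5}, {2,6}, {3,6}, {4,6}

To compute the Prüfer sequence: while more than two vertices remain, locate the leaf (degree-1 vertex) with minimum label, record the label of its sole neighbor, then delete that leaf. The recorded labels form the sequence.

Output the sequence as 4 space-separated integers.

Step 1: leaves = {1,3,5}. Remove smallest leaf 1, emit neighbor 4.
Step 2: leaves = {3,4,5}. Remove smallest leaf 3, emit neighbor 6.
Step 3: leaves = {4,5}. Remove smallest leaf 4, emit neighbor 6.
Step 4: leaves = {5,6}. Remove smallest leaf 5, emit neighbor 2.
Done: 2 vertices remain (2, 6). Sequence = [4 6 6 2]

Answer: 4 6 6 2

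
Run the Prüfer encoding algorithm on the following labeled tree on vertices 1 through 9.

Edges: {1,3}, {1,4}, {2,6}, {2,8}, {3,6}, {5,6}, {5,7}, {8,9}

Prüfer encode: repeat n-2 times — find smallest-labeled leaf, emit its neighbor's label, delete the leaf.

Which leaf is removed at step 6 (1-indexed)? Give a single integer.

Step 1: current leaves = {4,7,9}. Remove leaf 4 (neighbor: 1).
Step 2: current leaves = {1,7,9}. Remove leaf 1 (neighbor: 3).
Step 3: current leaves = {3,7,9}. Remove leaf 3 (neighbor: 6).
Step 4: current leaves = {7,9}. Remove leaf 7 (neighbor: 5).
Step 5: current leaves = {5,9}. Remove leaf 5 (neighbor: 6).
Step 6: current leaves = {6,9}. Remove leaf 6 (neighbor: 2).

Answer: 6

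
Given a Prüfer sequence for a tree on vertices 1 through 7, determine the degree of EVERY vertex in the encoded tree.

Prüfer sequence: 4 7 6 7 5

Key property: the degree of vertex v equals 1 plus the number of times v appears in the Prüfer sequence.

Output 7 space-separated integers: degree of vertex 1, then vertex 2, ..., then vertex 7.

Answer: 1 1 1 2 2 2 3

Derivation:
p_1 = 4: count[4] becomes 1
p_2 = 7: count[7] becomes 1
p_3 = 6: count[6] becomes 1
p_4 = 7: count[7] becomes 2
p_5 = 5: count[5] becomes 1
Degrees (1 + count): deg[1]=1+0=1, deg[2]=1+0=1, deg[3]=1+0=1, deg[4]=1+1=2, deg[5]=1+1=2, deg[6]=1+1=2, deg[7]=1+2=3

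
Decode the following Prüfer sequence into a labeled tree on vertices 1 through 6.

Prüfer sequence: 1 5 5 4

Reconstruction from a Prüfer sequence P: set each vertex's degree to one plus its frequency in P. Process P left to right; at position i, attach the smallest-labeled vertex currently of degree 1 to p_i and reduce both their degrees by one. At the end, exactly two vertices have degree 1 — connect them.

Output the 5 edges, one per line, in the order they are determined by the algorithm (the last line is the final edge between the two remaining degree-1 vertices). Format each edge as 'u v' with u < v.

Answer: 1 2
1 5
3 5
4 5
4 6

Derivation:
Initial degrees: {1:2, 2:1, 3:1, 4:2, 5:3, 6:1}
Step 1: smallest deg-1 vertex = 2, p_1 = 1. Add edge {1,2}. Now deg[2]=0, deg[1]=1.
Step 2: smallest deg-1 vertex = 1, p_2 = 5. Add edge {1,5}. Now deg[1]=0, deg[5]=2.
Step 3: smallest deg-1 vertex = 3, p_3 = 5. Add edge {3,5}. Now deg[3]=0, deg[5]=1.
Step 4: smallest deg-1 vertex = 5, p_4 = 4. Add edge {4,5}. Now deg[5]=0, deg[4]=1.
Final: two remaining deg-1 vertices are 4, 6. Add edge {4,6}.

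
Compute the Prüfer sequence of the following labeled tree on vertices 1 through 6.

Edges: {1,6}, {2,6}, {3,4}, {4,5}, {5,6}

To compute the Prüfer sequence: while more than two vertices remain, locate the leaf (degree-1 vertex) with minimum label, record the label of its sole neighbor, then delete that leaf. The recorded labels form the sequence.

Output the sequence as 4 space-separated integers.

Step 1: leaves = {1,2,3}. Remove smallest leaf 1, emit neighbor 6.
Step 2: leaves = {2,3}. Remove smallest leaf 2, emit neighbor 6.
Step 3: leaves = {3,6}. Remove smallest leaf 3, emit neighbor 4.
Step 4: leaves = {4,6}. Remove smallest leaf 4, emit neighbor 5.
Done: 2 vertices remain (5, 6). Sequence = [6 6 4 5]

Answer: 6 6 4 5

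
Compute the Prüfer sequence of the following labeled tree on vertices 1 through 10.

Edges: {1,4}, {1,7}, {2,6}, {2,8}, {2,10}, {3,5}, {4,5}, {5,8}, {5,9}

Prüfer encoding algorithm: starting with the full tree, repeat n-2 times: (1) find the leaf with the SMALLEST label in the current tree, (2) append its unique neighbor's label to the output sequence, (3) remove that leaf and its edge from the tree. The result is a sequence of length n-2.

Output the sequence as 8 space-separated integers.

Step 1: leaves = {3,6,7,9,10}. Remove smallest leaf 3, emit neighbor 5.
Step 2: leaves = {6,7,9,10}. Remove smallest leaf 6, emit neighbor 2.
Step 3: leaves = {7,9,10}. Remove smallest leaf 7, emit neighbor 1.
Step 4: leaves = {1,9,10}. Remove smallest leaf 1, emit neighbor 4.
Step 5: leaves = {4,9,10}. Remove smallest leaf 4, emit neighbor 5.
Step 6: leaves = {9,10}. Remove smallest leaf 9, emit neighbor 5.
Step 7: leaves = {5,10}. Remove smallest leaf 5, emit neighbor 8.
Step 8: leaves = {8,10}. Remove smallest leaf 8, emit neighbor 2.
Done: 2 vertices remain (2, 10). Sequence = [5 2 1 4 5 5 8 2]

Answer: 5 2 1 4 5 5 8 2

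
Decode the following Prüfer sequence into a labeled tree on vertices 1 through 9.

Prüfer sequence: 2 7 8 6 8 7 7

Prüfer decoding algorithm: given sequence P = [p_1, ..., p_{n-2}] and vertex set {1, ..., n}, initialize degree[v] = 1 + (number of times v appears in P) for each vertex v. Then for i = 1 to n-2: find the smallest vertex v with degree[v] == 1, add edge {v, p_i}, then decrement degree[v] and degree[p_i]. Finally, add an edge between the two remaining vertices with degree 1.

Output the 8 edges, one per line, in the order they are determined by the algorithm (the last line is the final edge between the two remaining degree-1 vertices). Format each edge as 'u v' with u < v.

Answer: 1 2
2 7
3 8
4 6
5 8
6 7
7 8
7 9

Derivation:
Initial degrees: {1:1, 2:2, 3:1, 4:1, 5:1, 6:2, 7:4, 8:3, 9:1}
Step 1: smallest deg-1 vertex = 1, p_1 = 2. Add edge {1,2}. Now deg[1]=0, deg[2]=1.
Step 2: smallest deg-1 vertex = 2, p_2 = 7. Add edge {2,7}. Now deg[2]=0, deg[7]=3.
Step 3: smallest deg-1 vertex = 3, p_3 = 8. Add edge {3,8}. Now deg[3]=0, deg[8]=2.
Step 4: smallest deg-1 vertex = 4, p_4 = 6. Add edge {4,6}. Now deg[4]=0, deg[6]=1.
Step 5: smallest deg-1 vertex = 5, p_5 = 8. Add edge {5,8}. Now deg[5]=0, deg[8]=1.
Step 6: smallest deg-1 vertex = 6, p_6 = 7. Add edge {6,7}. Now deg[6]=0, deg[7]=2.
Step 7: smallest deg-1 vertex = 8, p_7 = 7. Add edge {7,8}. Now deg[8]=0, deg[7]=1.
Final: two remaining deg-1 vertices are 7, 9. Add edge {7,9}.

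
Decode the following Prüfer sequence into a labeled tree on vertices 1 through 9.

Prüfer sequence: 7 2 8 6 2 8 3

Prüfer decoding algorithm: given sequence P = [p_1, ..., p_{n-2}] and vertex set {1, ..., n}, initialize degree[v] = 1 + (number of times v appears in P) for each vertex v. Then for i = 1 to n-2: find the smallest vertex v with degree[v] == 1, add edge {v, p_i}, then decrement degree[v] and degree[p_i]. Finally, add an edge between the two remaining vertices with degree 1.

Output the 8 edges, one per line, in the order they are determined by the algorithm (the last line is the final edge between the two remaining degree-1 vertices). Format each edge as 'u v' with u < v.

Initial degrees: {1:1, 2:3, 3:2, 4:1, 5:1, 6:2, 7:2, 8:3, 9:1}
Step 1: smallest deg-1 vertex = 1, p_1 = 7. Add edge {1,7}. Now deg[1]=0, deg[7]=1.
Step 2: smallest deg-1 vertex = 4, p_2 = 2. Add edge {2,4}. Now deg[4]=0, deg[2]=2.
Step 3: smallest deg-1 vertex = 5, p_3 = 8. Add edge {5,8}. Now deg[5]=0, deg[8]=2.
Step 4: smallest deg-1 vertex = 7, p_4 = 6. Add edge {6,7}. Now deg[7]=0, deg[6]=1.
Step 5: smallest deg-1 vertex = 6, p_5 = 2. Add edge {2,6}. Now deg[6]=0, deg[2]=1.
Step 6: smallest deg-1 vertex = 2, p_6 = 8. Add edge {2,8}. Now deg[2]=0, deg[8]=1.
Step 7: smallest deg-1 vertex = 8, p_7 = 3. Add edge {3,8}. Now deg[8]=0, deg[3]=1.
Final: two remaining deg-1 vertices are 3, 9. Add edge {3,9}.

Answer: 1 7
2 4
5 8
6 7
2 6
2 8
3 8
3 9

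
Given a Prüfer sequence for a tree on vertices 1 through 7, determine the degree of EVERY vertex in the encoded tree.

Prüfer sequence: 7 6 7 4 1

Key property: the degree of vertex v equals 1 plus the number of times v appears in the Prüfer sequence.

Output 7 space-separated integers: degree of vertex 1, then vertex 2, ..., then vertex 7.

p_1 = 7: count[7] becomes 1
p_2 = 6: count[6] becomes 1
p_3 = 7: count[7] becomes 2
p_4 = 4: count[4] becomes 1
p_5 = 1: count[1] becomes 1
Degrees (1 + count): deg[1]=1+1=2, deg[2]=1+0=1, deg[3]=1+0=1, deg[4]=1+1=2, deg[5]=1+0=1, deg[6]=1+1=2, deg[7]=1+2=3

Answer: 2 1 1 2 1 2 3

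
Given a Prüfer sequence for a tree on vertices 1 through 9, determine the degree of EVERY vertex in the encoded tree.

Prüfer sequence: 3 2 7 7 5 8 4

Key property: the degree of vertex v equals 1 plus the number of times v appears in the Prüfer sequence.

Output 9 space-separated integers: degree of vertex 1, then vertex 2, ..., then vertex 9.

p_1 = 3: count[3] becomes 1
p_2 = 2: count[2] becomes 1
p_3 = 7: count[7] becomes 1
p_4 = 7: count[7] becomes 2
p_5 = 5: count[5] becomes 1
p_6 = 8: count[8] becomes 1
p_7 = 4: count[4] becomes 1
Degrees (1 + count): deg[1]=1+0=1, deg[2]=1+1=2, deg[3]=1+1=2, deg[4]=1+1=2, deg[5]=1+1=2, deg[6]=1+0=1, deg[7]=1+2=3, deg[8]=1+1=2, deg[9]=1+0=1

Answer: 1 2 2 2 2 1 3 2 1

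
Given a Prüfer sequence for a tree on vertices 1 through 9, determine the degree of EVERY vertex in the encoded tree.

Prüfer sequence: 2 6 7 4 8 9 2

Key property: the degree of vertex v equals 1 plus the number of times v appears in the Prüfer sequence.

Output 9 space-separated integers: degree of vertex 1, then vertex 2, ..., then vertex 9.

p_1 = 2: count[2] becomes 1
p_2 = 6: count[6] becomes 1
p_3 = 7: count[7] becomes 1
p_4 = 4: count[4] becomes 1
p_5 = 8: count[8] becomes 1
p_6 = 9: count[9] becomes 1
p_7 = 2: count[2] becomes 2
Degrees (1 + count): deg[1]=1+0=1, deg[2]=1+2=3, deg[3]=1+0=1, deg[4]=1+1=2, deg[5]=1+0=1, deg[6]=1+1=2, deg[7]=1+1=2, deg[8]=1+1=2, deg[9]=1+1=2

Answer: 1 3 1 2 1 2 2 2 2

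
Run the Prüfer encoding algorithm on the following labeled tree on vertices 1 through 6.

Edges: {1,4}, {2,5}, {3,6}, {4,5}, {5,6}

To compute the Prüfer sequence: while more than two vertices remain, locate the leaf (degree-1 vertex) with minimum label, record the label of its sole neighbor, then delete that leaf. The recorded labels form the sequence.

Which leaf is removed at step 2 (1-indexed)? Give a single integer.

Answer: 2

Derivation:
Step 1: current leaves = {1,2,3}. Remove leaf 1 (neighbor: 4).
Step 2: current leaves = {2,3,4}. Remove leaf 2 (neighbor: 5).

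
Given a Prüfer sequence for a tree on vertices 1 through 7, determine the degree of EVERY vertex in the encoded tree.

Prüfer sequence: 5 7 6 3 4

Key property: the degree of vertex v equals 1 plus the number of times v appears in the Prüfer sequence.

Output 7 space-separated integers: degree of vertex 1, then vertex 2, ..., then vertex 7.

Answer: 1 1 2 2 2 2 2

Derivation:
p_1 = 5: count[5] becomes 1
p_2 = 7: count[7] becomes 1
p_3 = 6: count[6] becomes 1
p_4 = 3: count[3] becomes 1
p_5 = 4: count[4] becomes 1
Degrees (1 + count): deg[1]=1+0=1, deg[2]=1+0=1, deg[3]=1+1=2, deg[4]=1+1=2, deg[5]=1+1=2, deg[6]=1+1=2, deg[7]=1+1=2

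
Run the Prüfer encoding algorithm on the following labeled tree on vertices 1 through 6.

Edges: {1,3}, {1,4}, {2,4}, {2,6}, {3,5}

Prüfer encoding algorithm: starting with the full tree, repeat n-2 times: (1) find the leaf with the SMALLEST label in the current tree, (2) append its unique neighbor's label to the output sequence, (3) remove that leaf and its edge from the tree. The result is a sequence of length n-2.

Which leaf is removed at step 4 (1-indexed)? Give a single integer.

Answer: 4

Derivation:
Step 1: current leaves = {5,6}. Remove leaf 5 (neighbor: 3).
Step 2: current leaves = {3,6}. Remove leaf 3 (neighbor: 1).
Step 3: current leaves = {1,6}. Remove leaf 1 (neighbor: 4).
Step 4: current leaves = {4,6}. Remove leaf 4 (neighbor: 2).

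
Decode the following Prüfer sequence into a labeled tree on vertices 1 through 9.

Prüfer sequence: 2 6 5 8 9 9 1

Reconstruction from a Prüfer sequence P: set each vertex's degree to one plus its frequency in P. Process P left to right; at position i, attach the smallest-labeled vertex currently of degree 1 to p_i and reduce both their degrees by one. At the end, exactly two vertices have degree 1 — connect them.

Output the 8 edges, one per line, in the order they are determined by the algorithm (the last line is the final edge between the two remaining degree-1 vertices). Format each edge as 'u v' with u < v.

Initial degrees: {1:2, 2:2, 3:1, 4:1, 5:2, 6:2, 7:1, 8:2, 9:3}
Step 1: smallest deg-1 vertex = 3, p_1 = 2. Add edge {2,3}. Now deg[3]=0, deg[2]=1.
Step 2: smallest deg-1 vertex = 2, p_2 = 6. Add edge {2,6}. Now deg[2]=0, deg[6]=1.
Step 3: smallest deg-1 vertex = 4, p_3 = 5. Add edge {4,5}. Now deg[4]=0, deg[5]=1.
Step 4: smallest deg-1 vertex = 5, p_4 = 8. Add edge {5,8}. Now deg[5]=0, deg[8]=1.
Step 5: smallest deg-1 vertex = 6, p_5 = 9. Add edge {6,9}. Now deg[6]=0, deg[9]=2.
Step 6: smallest deg-1 vertex = 7, p_6 = 9. Add edge {7,9}. Now deg[7]=0, deg[9]=1.
Step 7: smallest deg-1 vertex = 8, p_7 = 1. Add edge {1,8}. Now deg[8]=0, deg[1]=1.
Final: two remaining deg-1 vertices are 1, 9. Add edge {1,9}.

Answer: 2 3
2 6
4 5
5 8
6 9
7 9
1 8
1 9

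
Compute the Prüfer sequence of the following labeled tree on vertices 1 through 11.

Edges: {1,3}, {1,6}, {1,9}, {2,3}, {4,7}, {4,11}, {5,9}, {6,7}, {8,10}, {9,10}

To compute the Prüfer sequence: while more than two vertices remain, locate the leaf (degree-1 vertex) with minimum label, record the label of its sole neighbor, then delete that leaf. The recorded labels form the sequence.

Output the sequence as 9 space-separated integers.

Answer: 3 1 9 10 9 1 6 7 4

Derivation:
Step 1: leaves = {2,5,8,11}. Remove smallest leaf 2, emit neighbor 3.
Step 2: leaves = {3,5,8,11}. Remove smallest leaf 3, emit neighbor 1.
Step 3: leaves = {5,8,11}. Remove smallest leaf 5, emit neighbor 9.
Step 4: leaves = {8,11}. Remove smallest leaf 8, emit neighbor 10.
Step 5: leaves = {10,11}. Remove smallest leaf 10, emit neighbor 9.
Step 6: leaves = {9,11}. Remove smallest leaf 9, emit neighbor 1.
Step 7: leaves = {1,11}. Remove smallest leaf 1, emit neighbor 6.
Step 8: leaves = {6,11}. Remove smallest leaf 6, emit neighbor 7.
Step 9: leaves = {7,11}. Remove smallest leaf 7, emit neighbor 4.
Done: 2 vertices remain (4, 11). Sequence = [3 1 9 10 9 1 6 7 4]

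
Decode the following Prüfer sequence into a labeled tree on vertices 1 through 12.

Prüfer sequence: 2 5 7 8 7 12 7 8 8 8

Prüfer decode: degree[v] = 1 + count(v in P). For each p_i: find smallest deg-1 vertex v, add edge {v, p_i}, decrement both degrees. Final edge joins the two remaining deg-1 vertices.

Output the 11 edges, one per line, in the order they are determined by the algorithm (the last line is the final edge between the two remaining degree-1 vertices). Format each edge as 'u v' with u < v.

Answer: 1 2
2 5
3 7
4 8
5 7
6 12
7 9
7 8
8 10
8 11
8 12

Derivation:
Initial degrees: {1:1, 2:2, 3:1, 4:1, 5:2, 6:1, 7:4, 8:5, 9:1, 10:1, 11:1, 12:2}
Step 1: smallest deg-1 vertex = 1, p_1 = 2. Add edge {1,2}. Now deg[1]=0, deg[2]=1.
Step 2: smallest deg-1 vertex = 2, p_2 = 5. Add edge {2,5}. Now deg[2]=0, deg[5]=1.
Step 3: smallest deg-1 vertex = 3, p_3 = 7. Add edge {3,7}. Now deg[3]=0, deg[7]=3.
Step 4: smallest deg-1 vertex = 4, p_4 = 8. Add edge {4,8}. Now deg[4]=0, deg[8]=4.
Step 5: smallest deg-1 vertex = 5, p_5 = 7. Add edge {5,7}. Now deg[5]=0, deg[7]=2.
Step 6: smallest deg-1 vertex = 6, p_6 = 12. Add edge {6,12}. Now deg[6]=0, deg[12]=1.
Step 7: smallest deg-1 vertex = 9, p_7 = 7. Add edge {7,9}. Now deg[9]=0, deg[7]=1.
Step 8: smallest deg-1 vertex = 7, p_8 = 8. Add edge {7,8}. Now deg[7]=0, deg[8]=3.
Step 9: smallest deg-1 vertex = 10, p_9 = 8. Add edge {8,10}. Now deg[10]=0, deg[8]=2.
Step 10: smallest deg-1 vertex = 11, p_10 = 8. Add edge {8,11}. Now deg[11]=0, deg[8]=1.
Final: two remaining deg-1 vertices are 8, 12. Add edge {8,12}.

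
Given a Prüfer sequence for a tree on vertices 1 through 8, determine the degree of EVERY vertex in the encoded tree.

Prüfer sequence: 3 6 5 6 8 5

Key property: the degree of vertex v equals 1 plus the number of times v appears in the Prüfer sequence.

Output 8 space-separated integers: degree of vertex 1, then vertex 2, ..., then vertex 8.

p_1 = 3: count[3] becomes 1
p_2 = 6: count[6] becomes 1
p_3 = 5: count[5] becomes 1
p_4 = 6: count[6] becomes 2
p_5 = 8: count[8] becomes 1
p_6 = 5: count[5] becomes 2
Degrees (1 + count): deg[1]=1+0=1, deg[2]=1+0=1, deg[3]=1+1=2, deg[4]=1+0=1, deg[5]=1+2=3, deg[6]=1+2=3, deg[7]=1+0=1, deg[8]=1+1=2

Answer: 1 1 2 1 3 3 1 2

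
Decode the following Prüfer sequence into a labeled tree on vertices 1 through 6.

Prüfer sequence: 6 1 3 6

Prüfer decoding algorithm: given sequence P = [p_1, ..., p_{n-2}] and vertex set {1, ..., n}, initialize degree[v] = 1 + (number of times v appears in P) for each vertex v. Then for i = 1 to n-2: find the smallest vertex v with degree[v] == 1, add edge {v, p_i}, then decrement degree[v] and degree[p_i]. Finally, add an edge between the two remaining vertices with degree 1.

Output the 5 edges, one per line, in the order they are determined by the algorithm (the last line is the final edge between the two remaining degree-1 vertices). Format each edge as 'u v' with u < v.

Initial degrees: {1:2, 2:1, 3:2, 4:1, 5:1, 6:3}
Step 1: smallest deg-1 vertex = 2, p_1 = 6. Add edge {2,6}. Now deg[2]=0, deg[6]=2.
Step 2: smallest deg-1 vertex = 4, p_2 = 1. Add edge {1,4}. Now deg[4]=0, deg[1]=1.
Step 3: smallest deg-1 vertex = 1, p_3 = 3. Add edge {1,3}. Now deg[1]=0, deg[3]=1.
Step 4: smallest deg-1 vertex = 3, p_4 = 6. Add edge {3,6}. Now deg[3]=0, deg[6]=1.
Final: two remaining deg-1 vertices are 5, 6. Add edge {5,6}.

Answer: 2 6
1 4
1 3
3 6
5 6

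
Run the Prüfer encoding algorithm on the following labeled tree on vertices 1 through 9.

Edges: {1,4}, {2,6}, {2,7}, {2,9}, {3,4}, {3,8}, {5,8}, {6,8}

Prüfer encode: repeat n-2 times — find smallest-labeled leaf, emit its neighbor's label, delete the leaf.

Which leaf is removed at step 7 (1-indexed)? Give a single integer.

Step 1: current leaves = {1,5,7,9}. Remove leaf 1 (neighbor: 4).
Step 2: current leaves = {4,5,7,9}. Remove leaf 4 (neighbor: 3).
Step 3: current leaves = {3,5,7,9}. Remove leaf 3 (neighbor: 8).
Step 4: current leaves = {5,7,9}. Remove leaf 5 (neighbor: 8).
Step 5: current leaves = {7,8,9}. Remove leaf 7 (neighbor: 2).
Step 6: current leaves = {8,9}. Remove leaf 8 (neighbor: 6).
Step 7: current leaves = {6,9}. Remove leaf 6 (neighbor: 2).

Answer: 6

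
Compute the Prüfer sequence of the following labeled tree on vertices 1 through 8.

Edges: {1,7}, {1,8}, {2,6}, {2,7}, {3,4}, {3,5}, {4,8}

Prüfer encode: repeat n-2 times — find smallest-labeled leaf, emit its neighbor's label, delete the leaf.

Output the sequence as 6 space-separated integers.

Step 1: leaves = {5,6}. Remove smallest leaf 5, emit neighbor 3.
Step 2: leaves = {3,6}. Remove smallest leaf 3, emit neighbor 4.
Step 3: leaves = {4,6}. Remove smallest leaf 4, emit neighbor 8.
Step 4: leaves = {6,8}. Remove smallest leaf 6, emit neighbor 2.
Step 5: leaves = {2,8}. Remove smallest leaf 2, emit neighbor 7.
Step 6: leaves = {7,8}. Remove smallest leaf 7, emit neighbor 1.
Done: 2 vertices remain (1, 8). Sequence = [3 4 8 2 7 1]

Answer: 3 4 8 2 7 1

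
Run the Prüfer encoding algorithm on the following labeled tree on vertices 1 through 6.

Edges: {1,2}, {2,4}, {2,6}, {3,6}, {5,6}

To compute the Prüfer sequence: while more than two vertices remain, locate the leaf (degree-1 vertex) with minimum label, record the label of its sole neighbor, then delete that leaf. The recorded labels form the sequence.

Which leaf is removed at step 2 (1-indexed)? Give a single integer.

Step 1: current leaves = {1,3,4,5}. Remove leaf 1 (neighbor: 2).
Step 2: current leaves = {3,4,5}. Remove leaf 3 (neighbor: 6).

Answer: 3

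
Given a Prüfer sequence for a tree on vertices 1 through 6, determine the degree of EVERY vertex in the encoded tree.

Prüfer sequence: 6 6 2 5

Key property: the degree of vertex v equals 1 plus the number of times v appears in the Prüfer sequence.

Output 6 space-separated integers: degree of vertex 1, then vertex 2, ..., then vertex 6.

p_1 = 6: count[6] becomes 1
p_2 = 6: count[6] becomes 2
p_3 = 2: count[2] becomes 1
p_4 = 5: count[5] becomes 1
Degrees (1 + count): deg[1]=1+0=1, deg[2]=1+1=2, deg[3]=1+0=1, deg[4]=1+0=1, deg[5]=1+1=2, deg[6]=1+2=3

Answer: 1 2 1 1 2 3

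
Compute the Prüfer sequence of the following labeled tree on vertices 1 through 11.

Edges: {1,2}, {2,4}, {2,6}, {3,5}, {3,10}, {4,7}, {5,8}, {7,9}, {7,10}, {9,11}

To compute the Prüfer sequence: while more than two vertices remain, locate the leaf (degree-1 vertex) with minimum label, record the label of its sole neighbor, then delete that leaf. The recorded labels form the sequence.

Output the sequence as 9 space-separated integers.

Answer: 2 2 4 7 5 3 10 7 9

Derivation:
Step 1: leaves = {1,6,8,11}. Remove smallest leaf 1, emit neighbor 2.
Step 2: leaves = {6,8,11}. Remove smallest leaf 6, emit neighbor 2.
Step 3: leaves = {2,8,11}. Remove smallest leaf 2, emit neighbor 4.
Step 4: leaves = {4,8,11}. Remove smallest leaf 4, emit neighbor 7.
Step 5: leaves = {8,11}. Remove smallest leaf 8, emit neighbor 5.
Step 6: leaves = {5,11}. Remove smallest leaf 5, emit neighbor 3.
Step 7: leaves = {3,11}. Remove smallest leaf 3, emit neighbor 10.
Step 8: leaves = {10,11}. Remove smallest leaf 10, emit neighbor 7.
Step 9: leaves = {7,11}. Remove smallest leaf 7, emit neighbor 9.
Done: 2 vertices remain (9, 11). Sequence = [2 2 4 7 5 3 10 7 9]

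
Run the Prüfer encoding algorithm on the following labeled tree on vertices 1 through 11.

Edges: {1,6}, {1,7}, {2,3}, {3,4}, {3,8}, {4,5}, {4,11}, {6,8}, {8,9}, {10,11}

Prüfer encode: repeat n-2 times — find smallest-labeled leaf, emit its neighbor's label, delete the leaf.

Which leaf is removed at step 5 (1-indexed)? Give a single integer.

Step 1: current leaves = {2,5,7,9,10}. Remove leaf 2 (neighbor: 3).
Step 2: current leaves = {5,7,9,10}. Remove leaf 5 (neighbor: 4).
Step 3: current leaves = {7,9,10}. Remove leaf 7 (neighbor: 1).
Step 4: current leaves = {1,9,10}. Remove leaf 1 (neighbor: 6).
Step 5: current leaves = {6,9,10}. Remove leaf 6 (neighbor: 8).

Answer: 6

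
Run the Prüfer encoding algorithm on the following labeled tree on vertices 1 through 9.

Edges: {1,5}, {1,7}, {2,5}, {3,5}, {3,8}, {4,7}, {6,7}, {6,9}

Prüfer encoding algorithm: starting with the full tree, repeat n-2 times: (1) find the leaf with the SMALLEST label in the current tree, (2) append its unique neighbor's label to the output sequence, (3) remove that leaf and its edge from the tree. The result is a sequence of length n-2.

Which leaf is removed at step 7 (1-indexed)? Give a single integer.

Step 1: current leaves = {2,4,8,9}. Remove leaf 2 (neighbor: 5).
Step 2: current leaves = {4,8,9}. Remove leaf 4 (neighbor: 7).
Step 3: current leaves = {8,9}. Remove leaf 8 (neighbor: 3).
Step 4: current leaves = {3,9}. Remove leaf 3 (neighbor: 5).
Step 5: current leaves = {5,9}. Remove leaf 5 (neighbor: 1).
Step 6: current leaves = {1,9}. Remove leaf 1 (neighbor: 7).
Step 7: current leaves = {7,9}. Remove leaf 7 (neighbor: 6).

Answer: 7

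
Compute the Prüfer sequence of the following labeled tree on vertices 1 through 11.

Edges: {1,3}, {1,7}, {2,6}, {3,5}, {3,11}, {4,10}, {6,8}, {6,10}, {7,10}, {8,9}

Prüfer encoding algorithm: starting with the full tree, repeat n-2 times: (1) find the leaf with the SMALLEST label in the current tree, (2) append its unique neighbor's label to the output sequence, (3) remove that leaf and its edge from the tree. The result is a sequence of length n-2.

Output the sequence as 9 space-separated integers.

Answer: 6 10 3 8 6 10 7 1 3

Derivation:
Step 1: leaves = {2,4,5,9,11}. Remove smallest leaf 2, emit neighbor 6.
Step 2: leaves = {4,5,9,11}. Remove smallest leaf 4, emit neighbor 10.
Step 3: leaves = {5,9,11}. Remove smallest leaf 5, emit neighbor 3.
Step 4: leaves = {9,11}. Remove smallest leaf 9, emit neighbor 8.
Step 5: leaves = {8,11}. Remove smallest leaf 8, emit neighbor 6.
Step 6: leaves = {6,11}. Remove smallest leaf 6, emit neighbor 10.
Step 7: leaves = {10,11}. Remove smallest leaf 10, emit neighbor 7.
Step 8: leaves = {7,11}. Remove smallest leaf 7, emit neighbor 1.
Step 9: leaves = {1,11}. Remove smallest leaf 1, emit neighbor 3.
Done: 2 vertices remain (3, 11). Sequence = [6 10 3 8 6 10 7 1 3]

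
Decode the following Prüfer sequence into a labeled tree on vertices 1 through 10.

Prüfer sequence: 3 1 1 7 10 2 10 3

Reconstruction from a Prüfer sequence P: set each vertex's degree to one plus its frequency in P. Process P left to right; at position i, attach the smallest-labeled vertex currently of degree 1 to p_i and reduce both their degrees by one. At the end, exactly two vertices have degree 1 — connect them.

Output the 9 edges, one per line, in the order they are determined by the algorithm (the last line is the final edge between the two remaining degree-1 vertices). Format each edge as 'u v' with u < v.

Initial degrees: {1:3, 2:2, 3:3, 4:1, 5:1, 6:1, 7:2, 8:1, 9:1, 10:3}
Step 1: smallest deg-1 vertex = 4, p_1 = 3. Add edge {3,4}. Now deg[4]=0, deg[3]=2.
Step 2: smallest deg-1 vertex = 5, p_2 = 1. Add edge {1,5}. Now deg[5]=0, deg[1]=2.
Step 3: smallest deg-1 vertex = 6, p_3 = 1. Add edge {1,6}. Now deg[6]=0, deg[1]=1.
Step 4: smallest deg-1 vertex = 1, p_4 = 7. Add edge {1,7}. Now deg[1]=0, deg[7]=1.
Step 5: smallest deg-1 vertex = 7, p_5 = 10. Add edge {7,10}. Now deg[7]=0, deg[10]=2.
Step 6: smallest deg-1 vertex = 8, p_6 = 2. Add edge {2,8}. Now deg[8]=0, deg[2]=1.
Step 7: smallest deg-1 vertex = 2, p_7 = 10. Add edge {2,10}. Now deg[2]=0, deg[10]=1.
Step 8: smallest deg-1 vertex = 9, p_8 = 3. Add edge {3,9}. Now deg[9]=0, deg[3]=1.
Final: two remaining deg-1 vertices are 3, 10. Add edge {3,10}.

Answer: 3 4
1 5
1 6
1 7
7 10
2 8
2 10
3 9
3 10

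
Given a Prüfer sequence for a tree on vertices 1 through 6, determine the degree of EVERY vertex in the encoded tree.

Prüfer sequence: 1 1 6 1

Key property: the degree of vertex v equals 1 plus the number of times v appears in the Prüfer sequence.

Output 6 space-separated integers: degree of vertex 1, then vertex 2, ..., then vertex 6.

Answer: 4 1 1 1 1 2

Derivation:
p_1 = 1: count[1] becomes 1
p_2 = 1: count[1] becomes 2
p_3 = 6: count[6] becomes 1
p_4 = 1: count[1] becomes 3
Degrees (1 + count): deg[1]=1+3=4, deg[2]=1+0=1, deg[3]=1+0=1, deg[4]=1+0=1, deg[5]=1+0=1, deg[6]=1+1=2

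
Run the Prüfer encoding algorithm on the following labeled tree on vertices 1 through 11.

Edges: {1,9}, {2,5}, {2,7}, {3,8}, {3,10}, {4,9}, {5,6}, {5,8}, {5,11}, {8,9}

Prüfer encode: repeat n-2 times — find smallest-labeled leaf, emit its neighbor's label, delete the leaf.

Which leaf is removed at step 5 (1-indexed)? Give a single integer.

Step 1: current leaves = {1,4,6,7,10,11}. Remove leaf 1 (neighbor: 9).
Step 2: current leaves = {4,6,7,10,11}. Remove leaf 4 (neighbor: 9).
Step 3: current leaves = {6,7,9,10,11}. Remove leaf 6 (neighbor: 5).
Step 4: current leaves = {7,9,10,11}. Remove leaf 7 (neighbor: 2).
Step 5: current leaves = {2,9,10,11}. Remove leaf 2 (neighbor: 5).

Answer: 2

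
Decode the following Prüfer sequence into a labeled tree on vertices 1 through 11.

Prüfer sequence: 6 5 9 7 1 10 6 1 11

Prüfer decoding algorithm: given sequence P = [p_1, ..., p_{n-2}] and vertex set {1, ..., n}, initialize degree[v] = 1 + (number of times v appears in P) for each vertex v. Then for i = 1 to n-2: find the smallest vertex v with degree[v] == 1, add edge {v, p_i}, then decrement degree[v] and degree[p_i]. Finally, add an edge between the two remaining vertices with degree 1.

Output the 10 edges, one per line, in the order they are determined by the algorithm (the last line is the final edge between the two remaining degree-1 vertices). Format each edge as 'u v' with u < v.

Initial degrees: {1:3, 2:1, 3:1, 4:1, 5:2, 6:3, 7:2, 8:1, 9:2, 10:2, 11:2}
Step 1: smallest deg-1 vertex = 2, p_1 = 6. Add edge {2,6}. Now deg[2]=0, deg[6]=2.
Step 2: smallest deg-1 vertex = 3, p_2 = 5. Add edge {3,5}. Now deg[3]=0, deg[5]=1.
Step 3: smallest deg-1 vertex = 4, p_3 = 9. Add edge {4,9}. Now deg[4]=0, deg[9]=1.
Step 4: smallest deg-1 vertex = 5, p_4 = 7. Add edge {5,7}. Now deg[5]=0, deg[7]=1.
Step 5: smallest deg-1 vertex = 7, p_5 = 1. Add edge {1,7}. Now deg[7]=0, deg[1]=2.
Step 6: smallest deg-1 vertex = 8, p_6 = 10. Add edge {8,10}. Now deg[8]=0, deg[10]=1.
Step 7: smallest deg-1 vertex = 9, p_7 = 6. Add edge {6,9}. Now deg[9]=0, deg[6]=1.
Step 8: smallest deg-1 vertex = 6, p_8 = 1. Add edge {1,6}. Now deg[6]=0, deg[1]=1.
Step 9: smallest deg-1 vertex = 1, p_9 = 11. Add edge {1,11}. Now deg[1]=0, deg[11]=1.
Final: two remaining deg-1 vertices are 10, 11. Add edge {10,11}.

Answer: 2 6
3 5
4 9
5 7
1 7
8 10
6 9
1 6
1 11
10 11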